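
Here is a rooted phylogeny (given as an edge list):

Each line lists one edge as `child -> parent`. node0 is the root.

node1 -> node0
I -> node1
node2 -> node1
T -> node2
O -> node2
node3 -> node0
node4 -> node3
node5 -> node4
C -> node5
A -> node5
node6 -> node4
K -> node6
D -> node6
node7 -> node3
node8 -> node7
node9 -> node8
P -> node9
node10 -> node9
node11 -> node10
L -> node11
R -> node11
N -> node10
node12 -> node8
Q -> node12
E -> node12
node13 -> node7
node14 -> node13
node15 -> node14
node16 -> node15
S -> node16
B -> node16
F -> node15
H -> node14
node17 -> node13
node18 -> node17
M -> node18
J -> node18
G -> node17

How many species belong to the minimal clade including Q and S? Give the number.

The MRCA of Q and S is the node subtending (((P,((L,R),N)),(Q,E)),((((S,B),F),H),((M,J),G))).
That clade contains 13 terminal taxa: B, E, F, G, H, J, L, M, N, P, Q, R, S.

13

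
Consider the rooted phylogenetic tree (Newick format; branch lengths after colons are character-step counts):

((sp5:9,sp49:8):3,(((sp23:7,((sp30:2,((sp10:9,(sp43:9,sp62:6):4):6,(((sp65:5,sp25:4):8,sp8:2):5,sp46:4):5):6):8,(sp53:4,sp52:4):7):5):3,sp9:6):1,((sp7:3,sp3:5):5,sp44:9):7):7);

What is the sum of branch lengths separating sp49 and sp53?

38

The path runs sp49 → … → MRCA → … → sp53; the MRCA is the root of the tree.
Branch lengths along that path: 8 + 3 + 7 + 1 + 3 + 5 + 7 + 4 = 38.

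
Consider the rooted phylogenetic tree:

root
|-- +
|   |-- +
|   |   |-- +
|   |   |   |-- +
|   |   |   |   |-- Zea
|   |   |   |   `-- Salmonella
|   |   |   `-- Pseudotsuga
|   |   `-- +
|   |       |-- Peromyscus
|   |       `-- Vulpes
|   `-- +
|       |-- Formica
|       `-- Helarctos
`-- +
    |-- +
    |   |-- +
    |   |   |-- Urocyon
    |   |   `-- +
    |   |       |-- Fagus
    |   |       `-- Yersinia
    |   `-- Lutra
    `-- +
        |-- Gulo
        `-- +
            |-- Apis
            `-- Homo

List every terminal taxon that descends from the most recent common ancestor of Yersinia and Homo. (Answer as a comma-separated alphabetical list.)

Apis, Fagus, Gulo, Homo, Lutra, Urocyon, Yersinia

Tracing Yersinia: it sits inside (Fagus,Yersinia).
Tracing Homo: it sits inside (Apis,Homo).
The smallest clade enclosing both is (((Urocyon,(Fagus,Yersinia)),Lutra),(Gulo,(Apis,Homo))); the answer is its 7 terminal taxa in alphabetical order.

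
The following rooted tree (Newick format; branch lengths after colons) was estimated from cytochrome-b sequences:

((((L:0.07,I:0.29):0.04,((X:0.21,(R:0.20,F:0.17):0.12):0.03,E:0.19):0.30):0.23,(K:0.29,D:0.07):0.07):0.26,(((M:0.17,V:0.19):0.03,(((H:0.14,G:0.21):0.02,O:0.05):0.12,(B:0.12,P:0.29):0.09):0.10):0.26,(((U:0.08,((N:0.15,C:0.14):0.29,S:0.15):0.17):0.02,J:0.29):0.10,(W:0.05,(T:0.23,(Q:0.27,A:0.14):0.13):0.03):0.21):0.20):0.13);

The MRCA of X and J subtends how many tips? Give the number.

24

The MRCA of X and J is the root, so the clade is the entire tree.
That clade contains 24 terminal taxa: A, B, C, D, E, F, G, H, I, J, K, L, M, N, O, P, Q, R, S, T, U, V, W, X.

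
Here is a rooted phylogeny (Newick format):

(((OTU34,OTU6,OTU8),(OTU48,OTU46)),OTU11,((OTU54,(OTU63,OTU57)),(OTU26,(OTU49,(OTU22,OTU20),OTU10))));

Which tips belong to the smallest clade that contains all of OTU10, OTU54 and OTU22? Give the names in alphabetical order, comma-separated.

OTU10, OTU20, OTU22, OTU26, OTU49, OTU54, OTU57, OTU63

Tracing OTU10: it sits inside (OTU49,(OTU22,OTU20),OTU10).
Tracing OTU54: it sits inside (OTU54,(OTU63,OTU57)).
Tracing OTU22: it sits inside (OTU22,OTU20).
The smallest clade enclosing all 3 is ((OTU54,(OTU63,OTU57)),(OTU26,(OTU49,(OTU22,OTU20),OTU10))); the answer is its 8 terminal taxa in alphabetical order.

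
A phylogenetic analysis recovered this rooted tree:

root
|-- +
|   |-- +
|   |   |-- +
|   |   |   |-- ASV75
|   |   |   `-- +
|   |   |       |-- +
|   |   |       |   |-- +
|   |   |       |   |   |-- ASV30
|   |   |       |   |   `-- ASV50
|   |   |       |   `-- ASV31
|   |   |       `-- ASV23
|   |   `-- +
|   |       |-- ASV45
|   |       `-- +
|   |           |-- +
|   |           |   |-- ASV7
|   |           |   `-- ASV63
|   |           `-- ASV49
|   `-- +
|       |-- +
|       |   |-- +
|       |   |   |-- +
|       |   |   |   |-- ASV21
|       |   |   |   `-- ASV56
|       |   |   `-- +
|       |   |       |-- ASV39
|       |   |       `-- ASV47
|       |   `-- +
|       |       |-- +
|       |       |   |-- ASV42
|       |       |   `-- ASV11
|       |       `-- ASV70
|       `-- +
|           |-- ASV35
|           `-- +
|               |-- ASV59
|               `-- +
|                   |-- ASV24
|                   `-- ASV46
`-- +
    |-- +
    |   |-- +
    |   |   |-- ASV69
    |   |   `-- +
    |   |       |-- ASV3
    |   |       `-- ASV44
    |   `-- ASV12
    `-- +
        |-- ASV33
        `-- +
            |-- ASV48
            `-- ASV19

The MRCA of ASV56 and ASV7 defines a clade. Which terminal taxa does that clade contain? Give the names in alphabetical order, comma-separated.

ASV11, ASV21, ASV23, ASV24, ASV30, ASV31, ASV35, ASV39, ASV42, ASV45, ASV46, ASV47, ASV49, ASV50, ASV56, ASV59, ASV63, ASV7, ASV70, ASV75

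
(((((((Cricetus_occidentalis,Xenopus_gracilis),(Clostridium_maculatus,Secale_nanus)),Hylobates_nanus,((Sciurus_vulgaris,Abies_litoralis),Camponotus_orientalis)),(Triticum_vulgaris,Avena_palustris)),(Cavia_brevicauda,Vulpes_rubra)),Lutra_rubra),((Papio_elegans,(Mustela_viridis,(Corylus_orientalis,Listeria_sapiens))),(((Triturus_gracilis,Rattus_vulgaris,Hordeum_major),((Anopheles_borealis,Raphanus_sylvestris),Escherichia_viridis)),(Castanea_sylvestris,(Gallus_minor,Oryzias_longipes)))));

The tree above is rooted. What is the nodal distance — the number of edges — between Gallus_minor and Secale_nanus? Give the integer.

12

The MRCA of Gallus_minor and Secale_nanus is the root of the tree.
From Gallus_minor up to that node: 5 branches. From Secale_nanus up to the same node: 7 branches. Total: 5 + 7 = 12.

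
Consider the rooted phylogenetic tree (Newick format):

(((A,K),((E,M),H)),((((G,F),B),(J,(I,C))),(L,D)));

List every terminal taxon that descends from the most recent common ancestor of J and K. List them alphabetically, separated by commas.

A, B, C, D, E, F, G, H, I, J, K, L, M

Tracing J: it sits inside (J,(I,C)).
Tracing K: it sits inside (A,K).
The smallest clade enclosing both is the whole tree (their MRCA is the root), so the answer is all 13 tips in alphabetical order.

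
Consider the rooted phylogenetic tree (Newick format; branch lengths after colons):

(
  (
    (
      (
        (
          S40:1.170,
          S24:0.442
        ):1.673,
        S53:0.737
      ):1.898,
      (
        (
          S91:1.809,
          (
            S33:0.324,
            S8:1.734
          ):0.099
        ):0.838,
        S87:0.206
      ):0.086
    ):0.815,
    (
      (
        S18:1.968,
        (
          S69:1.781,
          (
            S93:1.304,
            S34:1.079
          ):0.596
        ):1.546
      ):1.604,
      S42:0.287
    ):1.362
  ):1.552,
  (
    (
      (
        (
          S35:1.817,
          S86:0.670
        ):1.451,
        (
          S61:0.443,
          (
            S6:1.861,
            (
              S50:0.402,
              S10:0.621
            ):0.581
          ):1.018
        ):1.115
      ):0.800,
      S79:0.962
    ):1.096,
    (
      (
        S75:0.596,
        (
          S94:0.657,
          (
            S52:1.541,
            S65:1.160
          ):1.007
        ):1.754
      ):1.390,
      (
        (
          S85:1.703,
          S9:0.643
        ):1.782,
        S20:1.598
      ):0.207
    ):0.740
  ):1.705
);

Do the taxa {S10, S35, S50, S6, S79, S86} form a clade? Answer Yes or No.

No

The MRCA of the listed taxa subtends (((S35,S86),(S61,(S6,(S50,S10)))),S79).
That clade also contains S61, which is not in the proposed group, so the group is not monophyletic.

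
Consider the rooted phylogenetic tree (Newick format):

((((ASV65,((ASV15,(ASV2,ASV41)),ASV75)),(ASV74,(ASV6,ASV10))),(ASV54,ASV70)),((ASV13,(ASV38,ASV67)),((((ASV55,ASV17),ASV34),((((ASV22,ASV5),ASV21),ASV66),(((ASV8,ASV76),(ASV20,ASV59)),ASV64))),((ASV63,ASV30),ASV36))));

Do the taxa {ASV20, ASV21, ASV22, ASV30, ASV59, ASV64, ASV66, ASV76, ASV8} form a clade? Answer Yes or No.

No

The MRCA of the listed taxa subtends ((((ASV55,ASV17),ASV34),((((ASV22,ASV5),ASV21),ASV66),(((ASV8,ASV76),(ASV20,ASV59)),ASV64))),((ASV63,ASV30),ASV36)).
That clade also contains ASV17, ASV34, ASV36, ASV5, ASV55, ASV63, which are not in the proposed group, so the group is not monophyletic.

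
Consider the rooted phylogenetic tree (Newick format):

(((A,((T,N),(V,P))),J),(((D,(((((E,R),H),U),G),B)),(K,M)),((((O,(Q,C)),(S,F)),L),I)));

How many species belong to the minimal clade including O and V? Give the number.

22

The MRCA of O and V is the root, so the clade is the entire tree.
That clade contains 22 terminal taxa: A, B, C, D, E, F, G, H, I, J, K, L, M, N, O, P, Q, R, S, T, U, V.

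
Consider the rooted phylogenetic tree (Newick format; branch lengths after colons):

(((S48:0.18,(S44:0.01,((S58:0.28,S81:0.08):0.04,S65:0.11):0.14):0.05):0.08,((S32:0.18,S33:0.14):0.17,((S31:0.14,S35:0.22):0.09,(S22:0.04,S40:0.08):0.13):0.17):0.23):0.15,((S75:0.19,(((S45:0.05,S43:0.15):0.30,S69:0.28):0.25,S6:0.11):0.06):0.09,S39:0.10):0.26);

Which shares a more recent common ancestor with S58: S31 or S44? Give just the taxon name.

The MRCA of S58 and S44 subtends (S44,((S58,S81),S65)) (4 taxa).
The MRCA of S58 and S31 subtends ((S48,(S44,((S58,S81),S65))),((S32,S33),((S31,S35),(S22,S40)))) (11 taxa).
The first is nested inside the second, so S58 shares a more recent common ancestor with S44.

S44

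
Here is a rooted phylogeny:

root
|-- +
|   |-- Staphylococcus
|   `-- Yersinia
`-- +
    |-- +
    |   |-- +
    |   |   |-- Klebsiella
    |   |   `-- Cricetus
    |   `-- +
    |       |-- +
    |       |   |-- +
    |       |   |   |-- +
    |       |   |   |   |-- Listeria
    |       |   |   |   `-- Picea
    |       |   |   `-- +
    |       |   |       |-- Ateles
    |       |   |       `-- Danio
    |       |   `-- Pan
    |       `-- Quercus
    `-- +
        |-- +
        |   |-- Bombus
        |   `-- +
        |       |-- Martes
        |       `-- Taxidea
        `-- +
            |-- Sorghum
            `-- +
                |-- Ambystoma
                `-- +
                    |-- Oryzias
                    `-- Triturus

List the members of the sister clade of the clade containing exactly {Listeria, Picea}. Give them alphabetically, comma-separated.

The clade containing exactly {Listeria, Picea} attaches to the tree at the node subtending ((Listeria,Picea),(Ateles,Danio)).
The other lineage descending from that same node — the sister group — is (Ateles,Danio); its 2 tips in alphabetical order are the answer.

Ateles, Danio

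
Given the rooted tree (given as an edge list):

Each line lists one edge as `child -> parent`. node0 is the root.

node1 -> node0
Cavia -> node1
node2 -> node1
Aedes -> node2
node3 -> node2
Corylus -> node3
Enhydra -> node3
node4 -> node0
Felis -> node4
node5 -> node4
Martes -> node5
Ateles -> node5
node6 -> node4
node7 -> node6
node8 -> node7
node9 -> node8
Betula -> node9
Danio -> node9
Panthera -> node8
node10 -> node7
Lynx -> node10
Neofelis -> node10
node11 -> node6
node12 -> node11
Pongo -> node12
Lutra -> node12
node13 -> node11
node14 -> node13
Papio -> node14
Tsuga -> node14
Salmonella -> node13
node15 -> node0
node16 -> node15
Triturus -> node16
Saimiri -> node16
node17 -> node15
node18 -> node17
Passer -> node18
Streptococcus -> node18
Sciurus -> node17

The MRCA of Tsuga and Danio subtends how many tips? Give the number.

The MRCA of Tsuga and Danio is the node subtending ((((Betula,Danio),Panthera),(Lynx,Neofelis)),((Pongo,Lutra),((Papio,Tsuga),Salmonella))).
That clade contains 10 terminal taxa: Betula, Danio, Lutra, Lynx, Neofelis, Panthera, Papio, Pongo, Salmonella, Tsuga.

10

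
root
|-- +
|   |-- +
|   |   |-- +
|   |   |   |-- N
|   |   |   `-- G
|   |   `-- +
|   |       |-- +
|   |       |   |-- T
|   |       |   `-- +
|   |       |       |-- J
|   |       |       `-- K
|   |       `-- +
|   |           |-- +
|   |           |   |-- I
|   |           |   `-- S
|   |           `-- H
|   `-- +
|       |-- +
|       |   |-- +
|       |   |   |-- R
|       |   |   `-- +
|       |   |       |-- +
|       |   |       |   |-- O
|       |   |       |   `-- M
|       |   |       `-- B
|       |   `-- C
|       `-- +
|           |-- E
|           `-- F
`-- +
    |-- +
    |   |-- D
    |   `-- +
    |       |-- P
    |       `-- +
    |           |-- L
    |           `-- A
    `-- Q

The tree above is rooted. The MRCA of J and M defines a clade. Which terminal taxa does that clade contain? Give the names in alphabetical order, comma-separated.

B, C, E, F, G, H, I, J, K, M, N, O, R, S, T

Tracing J: it sits inside (J,K).
Tracing M: it sits inside (O,M).
The smallest clade enclosing both is (((N,G),((T,(J,K)),((I,S),H))),(((R,((O,M),B)),C),(E,F))); the answer is its 15 terminal taxa in alphabetical order.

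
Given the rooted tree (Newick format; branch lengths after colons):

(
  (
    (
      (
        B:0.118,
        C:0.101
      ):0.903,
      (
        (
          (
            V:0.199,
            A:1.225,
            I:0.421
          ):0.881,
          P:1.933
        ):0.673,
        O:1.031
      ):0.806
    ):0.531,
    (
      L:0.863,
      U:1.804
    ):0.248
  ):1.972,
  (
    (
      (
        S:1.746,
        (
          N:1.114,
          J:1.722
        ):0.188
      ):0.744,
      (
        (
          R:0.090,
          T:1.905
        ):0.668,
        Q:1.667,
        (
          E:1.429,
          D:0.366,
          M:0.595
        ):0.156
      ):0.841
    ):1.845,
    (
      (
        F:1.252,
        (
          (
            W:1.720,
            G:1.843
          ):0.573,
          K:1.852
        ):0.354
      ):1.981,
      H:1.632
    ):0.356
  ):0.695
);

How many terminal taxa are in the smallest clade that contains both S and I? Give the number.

The MRCA of S and I is the root, so the clade is the entire tree.
That clade contains 23 terminal taxa: A, B, C, D, E, F, G, H, I, J, K, L, M, N, O, P, Q, R, S, T, U, V, W.

23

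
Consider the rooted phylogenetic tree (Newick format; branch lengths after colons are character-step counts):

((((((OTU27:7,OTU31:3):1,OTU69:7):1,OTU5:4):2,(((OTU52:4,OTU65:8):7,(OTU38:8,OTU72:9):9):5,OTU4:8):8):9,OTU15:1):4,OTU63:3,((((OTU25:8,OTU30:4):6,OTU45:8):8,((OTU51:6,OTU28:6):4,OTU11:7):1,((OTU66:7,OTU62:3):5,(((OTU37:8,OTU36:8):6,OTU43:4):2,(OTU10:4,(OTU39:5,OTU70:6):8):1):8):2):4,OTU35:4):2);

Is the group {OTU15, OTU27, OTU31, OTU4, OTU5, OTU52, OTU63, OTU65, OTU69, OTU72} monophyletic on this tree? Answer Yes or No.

The MRCA of the listed taxa is the root, so the smallest clade containing them is the whole tree.
That clade also contains OTU10, OTU11, OTU25, OTU28, OTU30, OTU35, OTU36, OTU37, OTU38, OTU39, OTU43, OTU45, OTU51, OTU62, OTU66, OTU70, which are not in the proposed group, so the group is not monophyletic.

No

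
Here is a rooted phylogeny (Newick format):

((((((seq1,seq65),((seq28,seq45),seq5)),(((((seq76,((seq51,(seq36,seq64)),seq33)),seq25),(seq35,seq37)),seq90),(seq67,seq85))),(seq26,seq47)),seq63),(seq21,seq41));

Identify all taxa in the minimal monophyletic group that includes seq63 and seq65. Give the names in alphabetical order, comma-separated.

seq1, seq25, seq26, seq28, seq33, seq35, seq36, seq37, seq45, seq47, seq5, seq51, seq63, seq64, seq65, seq67, seq76, seq85, seq90

Tracing seq63: it sits inside (((((seq1,seq65),((seq28,seq45),seq5)),(((((seq76,((seq51,(seq36,seq64)),seq33)),seq25),(seq35,seq37)),seq90),(seq67,seq85))),(seq26,seq47)),seq63).
Tracing seq65: it sits inside (seq1,seq65).
The smallest clade enclosing both is (((((seq1,seq65),((seq28,seq45),seq5)),(((((seq76,((seq51,(seq36,seq64)),seq33)),seq25),(seq35,seq37)),seq90),(seq67,seq85))),(seq26,seq47)),seq63); the answer is its 19 terminal taxa in alphabetical order.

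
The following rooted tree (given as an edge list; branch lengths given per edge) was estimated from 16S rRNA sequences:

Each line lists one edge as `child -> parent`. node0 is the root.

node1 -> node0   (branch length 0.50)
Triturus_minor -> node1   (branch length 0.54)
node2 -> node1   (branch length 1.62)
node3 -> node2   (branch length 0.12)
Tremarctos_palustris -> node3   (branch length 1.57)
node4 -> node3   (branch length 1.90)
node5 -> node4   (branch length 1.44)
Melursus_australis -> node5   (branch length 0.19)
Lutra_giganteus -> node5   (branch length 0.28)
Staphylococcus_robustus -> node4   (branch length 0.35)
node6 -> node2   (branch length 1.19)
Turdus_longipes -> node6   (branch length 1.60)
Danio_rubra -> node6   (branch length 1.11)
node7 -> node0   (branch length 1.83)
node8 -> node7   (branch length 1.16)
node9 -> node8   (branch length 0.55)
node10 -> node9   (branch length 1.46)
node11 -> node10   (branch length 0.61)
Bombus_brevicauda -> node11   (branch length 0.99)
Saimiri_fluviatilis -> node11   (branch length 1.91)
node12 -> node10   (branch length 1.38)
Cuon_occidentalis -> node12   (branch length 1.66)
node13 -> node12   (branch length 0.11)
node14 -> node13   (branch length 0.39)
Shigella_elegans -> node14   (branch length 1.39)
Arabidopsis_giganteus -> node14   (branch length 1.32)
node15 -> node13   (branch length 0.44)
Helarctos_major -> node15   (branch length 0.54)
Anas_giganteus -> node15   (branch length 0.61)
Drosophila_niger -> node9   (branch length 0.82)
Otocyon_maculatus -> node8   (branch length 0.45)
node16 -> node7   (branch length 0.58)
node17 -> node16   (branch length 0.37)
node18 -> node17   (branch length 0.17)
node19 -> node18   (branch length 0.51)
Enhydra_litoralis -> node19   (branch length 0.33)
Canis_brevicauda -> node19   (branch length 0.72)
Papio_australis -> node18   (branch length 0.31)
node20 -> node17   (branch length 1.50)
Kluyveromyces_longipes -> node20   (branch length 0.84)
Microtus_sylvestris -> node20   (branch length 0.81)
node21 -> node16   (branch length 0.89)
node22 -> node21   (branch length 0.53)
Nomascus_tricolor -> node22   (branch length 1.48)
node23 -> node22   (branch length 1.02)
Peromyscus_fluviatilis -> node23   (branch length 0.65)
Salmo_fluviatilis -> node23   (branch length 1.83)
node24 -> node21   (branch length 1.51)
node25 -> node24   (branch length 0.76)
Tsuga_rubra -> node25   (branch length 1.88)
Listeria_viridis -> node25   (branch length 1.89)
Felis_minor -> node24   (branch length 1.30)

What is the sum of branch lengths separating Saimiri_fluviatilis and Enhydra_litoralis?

The path runs Saimiri_fluviatilis → … → MRCA → … → Enhydra_litoralis; the MRCA is the node subtending (((((Bombus_brevicauda,Saimiri_fluviatilis),(Cuon_occidentalis,((Shigella_elegans,Arabidopsis_giganteus),(Helarctos_major,Anas_giganteus)))),Drosophila_niger),Otocyon_maculatus),((((Enhydra_litoralis,Canis_brevicauda),Papio_australis),(Kluyveromyces_longipes,Microtus_sylvestris)),((Nomascus_tricolor,(Peromyscus_fluviatilis,Salmo_fluviatilis)),((Tsuga_rubra,Listeria_viridis),Felis_minor)))).
Branch lengths along that path: 1.91 + 0.61 + 1.46 + 0.55 + 1.16 + 0.58 + 0.37 + 0.17 + 0.51 + 0.33 = 7.65.

7.65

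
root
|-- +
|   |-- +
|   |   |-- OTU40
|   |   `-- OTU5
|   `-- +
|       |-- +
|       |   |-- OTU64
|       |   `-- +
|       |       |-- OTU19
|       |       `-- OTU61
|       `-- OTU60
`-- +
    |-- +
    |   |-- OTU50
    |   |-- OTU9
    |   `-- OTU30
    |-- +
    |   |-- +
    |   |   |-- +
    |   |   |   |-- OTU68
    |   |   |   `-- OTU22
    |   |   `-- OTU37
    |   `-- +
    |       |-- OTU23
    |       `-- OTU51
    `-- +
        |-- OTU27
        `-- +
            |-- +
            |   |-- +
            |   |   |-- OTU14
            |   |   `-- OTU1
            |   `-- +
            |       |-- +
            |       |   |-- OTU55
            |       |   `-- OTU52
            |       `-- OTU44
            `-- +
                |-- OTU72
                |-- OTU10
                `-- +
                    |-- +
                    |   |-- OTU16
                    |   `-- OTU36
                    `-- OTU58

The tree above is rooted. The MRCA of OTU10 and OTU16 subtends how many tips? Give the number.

The MRCA of OTU10 and OTU16 is the node subtending (OTU72,OTU10,((OTU16,OTU36),OTU58)).
That clade contains 5 terminal taxa: OTU10, OTU16, OTU36, OTU58, OTU72.

5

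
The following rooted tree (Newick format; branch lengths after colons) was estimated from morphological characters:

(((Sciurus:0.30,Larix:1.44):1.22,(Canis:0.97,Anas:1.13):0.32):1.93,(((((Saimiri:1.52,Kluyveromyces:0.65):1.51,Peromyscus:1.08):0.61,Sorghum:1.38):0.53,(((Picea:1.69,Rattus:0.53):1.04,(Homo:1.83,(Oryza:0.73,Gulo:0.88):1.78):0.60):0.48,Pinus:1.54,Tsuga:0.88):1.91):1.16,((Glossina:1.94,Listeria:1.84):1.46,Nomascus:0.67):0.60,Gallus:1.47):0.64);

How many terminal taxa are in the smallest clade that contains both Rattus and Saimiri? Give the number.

11

The MRCA of Rattus and Saimiri is the node subtending ((((Saimiri,Kluyveromyces),Peromyscus),Sorghum),(((Picea,Rattus),(Homo,(Oryza,Gulo))),Pinus,Tsuga)).
That clade contains 11 terminal taxa: Gulo, Homo, Kluyveromyces, Oryza, Peromyscus, Picea, Pinus, Rattus, Saimiri, Sorghum, Tsuga.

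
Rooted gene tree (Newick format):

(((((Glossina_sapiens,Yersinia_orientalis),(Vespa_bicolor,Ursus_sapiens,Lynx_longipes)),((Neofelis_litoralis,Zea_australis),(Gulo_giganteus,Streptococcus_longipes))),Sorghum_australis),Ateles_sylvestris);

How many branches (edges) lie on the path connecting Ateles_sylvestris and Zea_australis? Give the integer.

The MRCA of Ateles_sylvestris and Zea_australis is the root of the tree.
From Ateles_sylvestris up to that node: 1 branch. From Zea_australis up to the same node: 5 branches. Total: 1 + 5 = 6.

6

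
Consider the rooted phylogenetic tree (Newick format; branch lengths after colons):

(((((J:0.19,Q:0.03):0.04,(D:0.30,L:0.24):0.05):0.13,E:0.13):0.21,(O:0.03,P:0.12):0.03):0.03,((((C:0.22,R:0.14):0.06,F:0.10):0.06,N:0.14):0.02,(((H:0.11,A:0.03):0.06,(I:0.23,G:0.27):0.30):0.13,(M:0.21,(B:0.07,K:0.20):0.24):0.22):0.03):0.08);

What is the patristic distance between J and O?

0.63

The path runs J → … → MRCA → … → O; the MRCA is the node subtending ((((J,Q),(D,L)),E),(O,P)).
Branch lengths along that path: 0.19 + 0.04 + 0.13 + 0.21 + 0.03 + 0.03 = 0.63.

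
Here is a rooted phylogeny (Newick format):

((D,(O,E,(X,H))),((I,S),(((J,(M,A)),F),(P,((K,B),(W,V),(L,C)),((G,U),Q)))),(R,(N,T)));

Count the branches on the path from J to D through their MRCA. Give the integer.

The MRCA of J and D is the root of the tree.
From J up to that node: 5 branches. From D up to the same node: 2 branches. Total: 5 + 2 = 7.

7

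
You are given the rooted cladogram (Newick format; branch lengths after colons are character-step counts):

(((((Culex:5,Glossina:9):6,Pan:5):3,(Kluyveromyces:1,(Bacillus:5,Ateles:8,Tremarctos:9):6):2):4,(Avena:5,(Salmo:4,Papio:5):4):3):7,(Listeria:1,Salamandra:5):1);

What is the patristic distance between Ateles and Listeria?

29

The path runs Ateles → … → MRCA → … → Listeria; the MRCA is the root of the tree.
Branch lengths along that path: 8 + 6 + 2 + 4 + 7 + 1 + 1 = 29.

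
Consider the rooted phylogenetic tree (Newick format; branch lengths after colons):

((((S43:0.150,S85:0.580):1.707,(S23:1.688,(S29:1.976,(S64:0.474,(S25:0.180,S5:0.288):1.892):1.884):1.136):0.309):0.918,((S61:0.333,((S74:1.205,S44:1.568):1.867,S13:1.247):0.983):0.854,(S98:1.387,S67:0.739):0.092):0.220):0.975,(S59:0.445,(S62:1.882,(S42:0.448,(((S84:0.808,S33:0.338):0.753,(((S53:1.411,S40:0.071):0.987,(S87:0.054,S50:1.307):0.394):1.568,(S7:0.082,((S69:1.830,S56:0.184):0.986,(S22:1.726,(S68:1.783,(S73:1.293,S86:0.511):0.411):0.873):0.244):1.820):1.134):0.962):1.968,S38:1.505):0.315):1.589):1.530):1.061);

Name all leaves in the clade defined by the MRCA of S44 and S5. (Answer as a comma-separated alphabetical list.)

S13, S23, S25, S29, S43, S44, S5, S61, S64, S67, S74, S85, S98

Tracing S44: it sits inside (S74,S44).
Tracing S5: it sits inside (S25,S5).
The smallest clade enclosing both is (((S43,S85),(S23,(S29,(S64,(S25,S5))))),((S61,((S74,S44),S13)),(S98,S67))); the answer is its 13 terminal taxa in alphabetical order.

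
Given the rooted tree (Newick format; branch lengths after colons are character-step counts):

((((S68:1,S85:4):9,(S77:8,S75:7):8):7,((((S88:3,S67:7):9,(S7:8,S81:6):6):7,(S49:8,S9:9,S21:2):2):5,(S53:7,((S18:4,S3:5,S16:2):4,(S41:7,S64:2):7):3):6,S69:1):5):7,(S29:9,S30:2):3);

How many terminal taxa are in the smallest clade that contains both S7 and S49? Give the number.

7

The MRCA of S7 and S49 is the node subtending (((S88,S67),(S7,S81)),(S49,S9,S21)).
That clade contains 7 terminal taxa: S21, S49, S67, S7, S81, S88, S9.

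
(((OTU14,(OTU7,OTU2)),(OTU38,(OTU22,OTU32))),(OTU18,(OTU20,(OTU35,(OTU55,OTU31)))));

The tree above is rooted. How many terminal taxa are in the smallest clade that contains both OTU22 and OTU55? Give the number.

11

The MRCA of OTU22 and OTU55 is the root, so the clade is the entire tree.
That clade contains 11 terminal taxa: OTU14, OTU18, OTU2, OTU20, OTU22, OTU31, OTU32, OTU35, OTU38, OTU55, OTU7.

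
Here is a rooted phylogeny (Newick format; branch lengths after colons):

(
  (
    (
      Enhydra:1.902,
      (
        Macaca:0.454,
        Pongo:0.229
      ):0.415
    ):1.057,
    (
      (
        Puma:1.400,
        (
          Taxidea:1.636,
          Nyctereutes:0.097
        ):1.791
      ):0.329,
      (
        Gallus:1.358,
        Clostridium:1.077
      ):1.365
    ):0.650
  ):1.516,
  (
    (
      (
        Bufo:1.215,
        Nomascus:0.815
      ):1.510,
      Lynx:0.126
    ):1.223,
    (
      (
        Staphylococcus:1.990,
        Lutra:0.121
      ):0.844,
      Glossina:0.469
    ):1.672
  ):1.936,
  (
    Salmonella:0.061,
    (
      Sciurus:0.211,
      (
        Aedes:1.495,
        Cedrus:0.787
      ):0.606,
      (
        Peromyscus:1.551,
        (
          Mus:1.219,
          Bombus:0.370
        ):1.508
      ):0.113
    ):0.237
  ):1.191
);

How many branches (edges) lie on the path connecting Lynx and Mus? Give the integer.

8

The MRCA of Lynx and Mus is the root of the tree.
From Lynx up to that node: 3 branches. From Mus up to the same node: 5 branches. Total: 3 + 5 = 8.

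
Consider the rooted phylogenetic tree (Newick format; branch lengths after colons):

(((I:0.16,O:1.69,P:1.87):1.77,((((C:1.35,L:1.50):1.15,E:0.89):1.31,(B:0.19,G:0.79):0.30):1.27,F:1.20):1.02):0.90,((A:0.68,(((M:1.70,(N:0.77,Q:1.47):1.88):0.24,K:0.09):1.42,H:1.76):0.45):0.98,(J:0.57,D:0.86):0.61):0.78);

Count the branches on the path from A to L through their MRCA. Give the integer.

The MRCA of A and L is the root of the tree.
From A up to that node: 3 branches. From L up to the same node: 6 branches. Total: 3 + 6 = 9.

9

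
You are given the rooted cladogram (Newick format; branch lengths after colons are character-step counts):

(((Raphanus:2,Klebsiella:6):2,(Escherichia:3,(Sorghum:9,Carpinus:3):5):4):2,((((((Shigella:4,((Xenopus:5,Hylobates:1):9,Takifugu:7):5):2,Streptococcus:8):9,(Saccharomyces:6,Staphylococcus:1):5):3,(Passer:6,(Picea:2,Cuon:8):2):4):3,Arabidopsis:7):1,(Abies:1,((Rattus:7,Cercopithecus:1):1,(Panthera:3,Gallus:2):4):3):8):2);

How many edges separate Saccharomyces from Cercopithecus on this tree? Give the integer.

9

The MRCA of Saccharomyces and Cercopithecus is the node subtending ((((((Shigella,((Xenopus,Hylobates),Takifugu)),Streptococcus),(Saccharomyces,Staphylococcus)),(Passer,(Picea,Cuon))),Arabidopsis),(Abies,((Rattus,Cercopithecus),(Panthera,Gallus)))).
From Saccharomyces up to that node: 5 branches. From Cercopithecus up to the same node: 4 branches. Total: 5 + 4 = 9.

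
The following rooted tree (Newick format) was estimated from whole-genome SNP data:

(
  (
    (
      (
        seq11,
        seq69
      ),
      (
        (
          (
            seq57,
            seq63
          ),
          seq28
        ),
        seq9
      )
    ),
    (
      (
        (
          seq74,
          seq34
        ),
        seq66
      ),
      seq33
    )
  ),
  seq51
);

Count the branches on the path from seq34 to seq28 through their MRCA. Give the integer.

8

The MRCA of seq34 and seq28 is the node subtending (((seq11,seq69),(((seq57,seq63),seq28),seq9)),(((seq74,seq34),seq66),seq33)).
From seq34 up to that node: 4 branches. From seq28 up to the same node: 4 branches. Total: 4 + 4 = 8.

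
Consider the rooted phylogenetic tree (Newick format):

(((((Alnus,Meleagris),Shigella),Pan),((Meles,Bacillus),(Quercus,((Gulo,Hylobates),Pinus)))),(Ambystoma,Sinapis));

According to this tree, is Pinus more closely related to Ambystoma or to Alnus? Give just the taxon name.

Alnus

The MRCA of Pinus and Alnus subtends ((((Alnus,Meleagris),Shigella),Pan),((Meles,Bacillus),(Quercus,((Gulo,Hylobates),Pinus)))) (10 taxa).
The MRCA of Pinus and Ambystoma is the root, subtending the entire tree (12 taxa).
The first is nested inside the second, so Pinus shares a more recent common ancestor with Alnus.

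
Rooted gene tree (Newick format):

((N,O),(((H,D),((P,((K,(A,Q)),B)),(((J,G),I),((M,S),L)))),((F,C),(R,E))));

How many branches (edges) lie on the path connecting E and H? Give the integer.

6

The MRCA of E and H is the node subtending (((H,D),((P,((K,(A,Q)),B)),(((J,G),I),((M,S),L)))),((F,C),(R,E))).
From E up to that node: 3 branches. From H up to the same node: 3 branches. Total: 3 + 3 = 6.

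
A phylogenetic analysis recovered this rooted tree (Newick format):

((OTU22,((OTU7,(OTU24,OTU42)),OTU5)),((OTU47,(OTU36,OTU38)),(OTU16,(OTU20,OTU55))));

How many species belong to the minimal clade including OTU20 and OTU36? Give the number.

The MRCA of OTU20 and OTU36 is the node subtending ((OTU47,(OTU36,OTU38)),(OTU16,(OTU20,OTU55))).
That clade contains 6 terminal taxa: OTU16, OTU20, OTU36, OTU38, OTU47, OTU55.

6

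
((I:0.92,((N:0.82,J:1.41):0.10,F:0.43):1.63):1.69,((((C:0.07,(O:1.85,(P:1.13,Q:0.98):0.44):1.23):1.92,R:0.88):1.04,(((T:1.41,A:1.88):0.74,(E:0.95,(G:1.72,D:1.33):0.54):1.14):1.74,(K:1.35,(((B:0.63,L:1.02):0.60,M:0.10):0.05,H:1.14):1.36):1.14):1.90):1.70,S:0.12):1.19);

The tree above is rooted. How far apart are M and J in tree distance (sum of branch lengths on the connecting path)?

The path runs M → … → MRCA → … → J; the MRCA is the root of the tree.
Branch lengths along that path: 0.10 + 0.05 + 1.36 + 1.14 + 1.90 + 1.70 + 1.19 + 1.69 + 1.63 + 0.10 + 1.41 = 12.27.

12.27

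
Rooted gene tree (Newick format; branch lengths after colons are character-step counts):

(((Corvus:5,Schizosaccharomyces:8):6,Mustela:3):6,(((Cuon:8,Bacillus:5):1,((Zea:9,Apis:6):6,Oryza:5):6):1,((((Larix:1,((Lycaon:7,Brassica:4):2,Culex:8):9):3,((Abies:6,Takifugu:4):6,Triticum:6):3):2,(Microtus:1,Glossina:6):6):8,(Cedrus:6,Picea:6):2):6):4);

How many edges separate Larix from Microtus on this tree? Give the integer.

5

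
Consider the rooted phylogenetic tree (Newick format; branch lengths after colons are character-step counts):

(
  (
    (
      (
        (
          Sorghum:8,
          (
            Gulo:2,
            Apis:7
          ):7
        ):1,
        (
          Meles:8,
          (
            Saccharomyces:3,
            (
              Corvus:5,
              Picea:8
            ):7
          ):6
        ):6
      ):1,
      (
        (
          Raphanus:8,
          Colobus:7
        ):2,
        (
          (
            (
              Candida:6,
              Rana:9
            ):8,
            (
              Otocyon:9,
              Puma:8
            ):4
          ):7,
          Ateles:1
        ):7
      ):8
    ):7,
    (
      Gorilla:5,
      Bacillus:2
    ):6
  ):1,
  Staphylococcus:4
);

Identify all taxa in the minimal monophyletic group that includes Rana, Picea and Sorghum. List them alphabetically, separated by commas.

Apis, Ateles, Candida, Colobus, Corvus, Gulo, Meles, Otocyon, Picea, Puma, Rana, Raphanus, Saccharomyces, Sorghum

Tracing Rana: it sits inside (Candida,Rana).
Tracing Picea: it sits inside (Corvus,Picea).
Tracing Sorghum: it sits inside (Sorghum,(Gulo,Apis)).
The smallest clade enclosing all 3 is (((Sorghum,(Gulo,Apis)),(Meles,(Saccharomyces,(Corvus,Picea)))),((Raphanus,Colobus),(((Candida,Rana),(Otocyon,Puma)),Ateles))); the answer is its 14 terminal taxa in alphabetical order.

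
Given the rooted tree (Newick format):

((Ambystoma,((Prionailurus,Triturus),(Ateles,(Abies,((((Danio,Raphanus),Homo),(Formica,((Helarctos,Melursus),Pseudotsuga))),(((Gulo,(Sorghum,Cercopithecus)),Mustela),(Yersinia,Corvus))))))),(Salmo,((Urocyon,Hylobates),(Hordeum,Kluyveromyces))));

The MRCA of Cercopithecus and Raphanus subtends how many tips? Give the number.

13

The MRCA of Cercopithecus and Raphanus is the node subtending ((((Danio,Raphanus),Homo),(Formica,((Helarctos,Melursus),Pseudotsuga))),(((Gulo,(Sorghum,Cercopithecus)),Mustela),(Yersinia,Corvus))).
That clade contains 13 terminal taxa: Cercopithecus, Corvus, Danio, Formica, Gulo, Helarctos, Homo, Melursus, Mustela, Pseudotsuga, Raphanus, Sorghum, Yersinia.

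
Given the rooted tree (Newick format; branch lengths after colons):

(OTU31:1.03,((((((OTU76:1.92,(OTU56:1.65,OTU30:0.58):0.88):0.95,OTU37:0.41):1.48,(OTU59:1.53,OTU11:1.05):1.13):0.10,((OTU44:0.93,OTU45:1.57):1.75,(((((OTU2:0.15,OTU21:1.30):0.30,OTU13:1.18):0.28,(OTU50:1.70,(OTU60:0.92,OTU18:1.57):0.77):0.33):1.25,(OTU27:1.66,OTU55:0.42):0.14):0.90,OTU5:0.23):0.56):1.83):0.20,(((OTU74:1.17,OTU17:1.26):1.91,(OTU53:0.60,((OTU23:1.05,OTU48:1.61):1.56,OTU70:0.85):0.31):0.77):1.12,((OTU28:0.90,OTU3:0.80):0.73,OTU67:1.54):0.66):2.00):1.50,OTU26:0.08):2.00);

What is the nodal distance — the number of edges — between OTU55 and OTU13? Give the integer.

The MRCA of OTU55 and OTU13 is the node subtending ((((OTU2,OTU21),OTU13),(OTU50,(OTU60,OTU18))),(OTU27,OTU55)).
From OTU55 up to that node: 2 branches. From OTU13 up to the same node: 3 branches. Total: 2 + 3 = 5.

5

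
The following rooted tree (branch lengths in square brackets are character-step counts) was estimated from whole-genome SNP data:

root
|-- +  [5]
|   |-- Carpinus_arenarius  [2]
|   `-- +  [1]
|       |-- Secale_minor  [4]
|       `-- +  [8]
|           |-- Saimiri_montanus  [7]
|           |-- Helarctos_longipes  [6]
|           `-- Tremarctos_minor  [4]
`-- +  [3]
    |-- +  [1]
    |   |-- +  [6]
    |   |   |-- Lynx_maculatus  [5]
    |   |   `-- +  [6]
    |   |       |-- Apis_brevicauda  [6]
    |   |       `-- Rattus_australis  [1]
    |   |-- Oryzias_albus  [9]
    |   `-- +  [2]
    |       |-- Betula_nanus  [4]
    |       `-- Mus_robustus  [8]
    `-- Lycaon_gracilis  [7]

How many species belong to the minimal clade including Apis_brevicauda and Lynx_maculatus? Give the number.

The MRCA of Apis_brevicauda and Lynx_maculatus is the node subtending (Lynx_maculatus,(Apis_brevicauda,Rattus_australis)).
That clade contains 3 terminal taxa: Apis_brevicauda, Lynx_maculatus, Rattus_australis.

3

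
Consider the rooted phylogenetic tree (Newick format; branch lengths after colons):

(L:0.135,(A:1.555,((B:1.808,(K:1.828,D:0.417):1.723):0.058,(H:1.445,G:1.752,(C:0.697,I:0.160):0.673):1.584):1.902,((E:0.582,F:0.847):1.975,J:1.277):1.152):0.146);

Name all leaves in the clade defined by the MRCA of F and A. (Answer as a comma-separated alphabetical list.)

A, B, C, D, E, F, G, H, I, J, K

Tracing F: it sits inside (E,F).
Tracing A: it sits inside (A,((B,(K,D)),(H,G,(C,I))),((E,F),J)).
The smallest clade enclosing both is (A,((B,(K,D)),(H,G,(C,I))),((E,F),J)); the answer is its 11 terminal taxa in alphabetical order.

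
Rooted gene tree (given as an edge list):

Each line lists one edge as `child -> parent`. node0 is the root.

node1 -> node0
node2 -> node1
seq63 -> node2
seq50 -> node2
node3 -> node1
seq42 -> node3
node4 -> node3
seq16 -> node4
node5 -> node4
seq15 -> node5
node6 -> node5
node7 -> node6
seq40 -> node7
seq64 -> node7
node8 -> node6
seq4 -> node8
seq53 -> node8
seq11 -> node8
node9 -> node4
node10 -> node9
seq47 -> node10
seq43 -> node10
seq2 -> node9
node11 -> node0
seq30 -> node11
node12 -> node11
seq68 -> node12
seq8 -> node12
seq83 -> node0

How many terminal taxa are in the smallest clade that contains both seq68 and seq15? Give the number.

The MRCA of seq68 and seq15 is the root, so the clade is the entire tree.
That clade contains 17 terminal taxa: seq11, seq15, seq16, seq2, seq30, seq4, seq40, seq42, seq43, seq47, seq50, seq53, seq63, seq64, seq68, seq8, seq83.

17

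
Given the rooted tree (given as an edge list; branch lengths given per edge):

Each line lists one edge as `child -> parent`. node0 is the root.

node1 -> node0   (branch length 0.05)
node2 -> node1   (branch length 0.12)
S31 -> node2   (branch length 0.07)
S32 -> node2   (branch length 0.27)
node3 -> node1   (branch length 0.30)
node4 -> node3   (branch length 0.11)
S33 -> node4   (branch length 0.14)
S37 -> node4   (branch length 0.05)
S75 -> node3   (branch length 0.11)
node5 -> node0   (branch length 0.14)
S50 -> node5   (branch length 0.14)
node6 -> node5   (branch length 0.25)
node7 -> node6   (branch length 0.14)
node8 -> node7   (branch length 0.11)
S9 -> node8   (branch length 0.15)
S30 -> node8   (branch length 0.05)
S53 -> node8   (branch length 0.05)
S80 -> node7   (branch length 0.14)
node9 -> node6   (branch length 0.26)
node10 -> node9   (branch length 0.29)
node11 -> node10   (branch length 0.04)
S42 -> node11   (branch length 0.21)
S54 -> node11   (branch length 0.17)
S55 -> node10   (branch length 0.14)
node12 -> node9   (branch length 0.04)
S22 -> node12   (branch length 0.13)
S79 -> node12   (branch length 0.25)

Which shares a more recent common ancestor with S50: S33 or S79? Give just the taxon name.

The MRCA of S50 and S79 subtends (S50,(((S9,S30,S53),S80),(((S42,S54),S55),(S22,S79)))) (10 taxa).
The MRCA of S50 and S33 is the root, subtending the entire tree (15 taxa).
The first is nested inside the second, so S50 shares a more recent common ancestor with S79.

S79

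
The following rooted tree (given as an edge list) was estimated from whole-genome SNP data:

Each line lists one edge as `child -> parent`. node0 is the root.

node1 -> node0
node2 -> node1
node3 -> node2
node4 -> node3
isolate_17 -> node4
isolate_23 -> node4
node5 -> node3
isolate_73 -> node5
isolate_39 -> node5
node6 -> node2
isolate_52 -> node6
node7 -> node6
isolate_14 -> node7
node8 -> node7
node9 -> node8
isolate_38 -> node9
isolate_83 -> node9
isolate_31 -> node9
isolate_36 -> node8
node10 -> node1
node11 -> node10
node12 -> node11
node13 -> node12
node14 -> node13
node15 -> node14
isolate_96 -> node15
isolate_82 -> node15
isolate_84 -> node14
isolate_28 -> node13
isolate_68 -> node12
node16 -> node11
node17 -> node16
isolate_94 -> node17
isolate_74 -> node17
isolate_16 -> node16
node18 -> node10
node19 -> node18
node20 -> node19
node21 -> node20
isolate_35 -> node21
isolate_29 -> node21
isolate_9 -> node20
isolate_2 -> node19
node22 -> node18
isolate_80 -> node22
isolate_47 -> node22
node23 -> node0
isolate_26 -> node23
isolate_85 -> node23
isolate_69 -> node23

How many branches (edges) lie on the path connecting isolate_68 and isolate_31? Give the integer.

10

The MRCA of isolate_68 and isolate_31 is the node subtending ((((isolate_17,isolate_23),(isolate_73,isolate_39)),(isolate_52,(isolate_14,((isolate_38,isolate_83,isolate_31),isolate_36)))),((((((isolate_96,isolate_82),isolate_84),isolate_28),isolate_68),((isolate_94,isolate_74),isolate_16)),((((isolate_35,isolate_29),isolate_9),isolate_2),(isolate_80,isolate_47)))).
From isolate_68 up to that node: 4 branches. From isolate_31 up to the same node: 6 branches. Total: 4 + 6 = 10.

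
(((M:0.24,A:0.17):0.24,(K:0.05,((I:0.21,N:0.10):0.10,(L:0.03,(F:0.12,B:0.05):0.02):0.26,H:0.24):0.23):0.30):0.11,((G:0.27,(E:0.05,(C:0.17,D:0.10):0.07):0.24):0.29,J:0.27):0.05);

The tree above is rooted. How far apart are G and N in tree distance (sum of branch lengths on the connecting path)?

1.45

The path runs G → … → MRCA → … → N; the MRCA is the root of the tree.
Branch lengths along that path: 0.27 + 0.29 + 0.05 + 0.11 + 0.30 + 0.23 + 0.10 + 0.10 = 1.45.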